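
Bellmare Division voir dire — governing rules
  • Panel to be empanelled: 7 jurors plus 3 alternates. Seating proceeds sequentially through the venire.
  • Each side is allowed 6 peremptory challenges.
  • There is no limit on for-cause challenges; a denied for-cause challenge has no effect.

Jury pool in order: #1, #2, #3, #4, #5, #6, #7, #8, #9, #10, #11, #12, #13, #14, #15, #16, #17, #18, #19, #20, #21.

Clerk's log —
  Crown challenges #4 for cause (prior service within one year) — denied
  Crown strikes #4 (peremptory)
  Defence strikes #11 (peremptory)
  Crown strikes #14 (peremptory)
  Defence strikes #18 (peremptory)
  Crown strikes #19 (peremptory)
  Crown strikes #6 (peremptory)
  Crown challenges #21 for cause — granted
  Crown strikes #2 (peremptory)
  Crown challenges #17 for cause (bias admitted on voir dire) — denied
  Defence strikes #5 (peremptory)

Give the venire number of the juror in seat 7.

12

Removed: #2, #4, #5, #6, #11, #14, #18, #19, #21. (#17 stays — for-cause denied.)
Seating in order: seats 1–7 → #1, #3, #7, #8, #9, #10, #12; alternates → #13, #15, #16.
So seat 7 is #12.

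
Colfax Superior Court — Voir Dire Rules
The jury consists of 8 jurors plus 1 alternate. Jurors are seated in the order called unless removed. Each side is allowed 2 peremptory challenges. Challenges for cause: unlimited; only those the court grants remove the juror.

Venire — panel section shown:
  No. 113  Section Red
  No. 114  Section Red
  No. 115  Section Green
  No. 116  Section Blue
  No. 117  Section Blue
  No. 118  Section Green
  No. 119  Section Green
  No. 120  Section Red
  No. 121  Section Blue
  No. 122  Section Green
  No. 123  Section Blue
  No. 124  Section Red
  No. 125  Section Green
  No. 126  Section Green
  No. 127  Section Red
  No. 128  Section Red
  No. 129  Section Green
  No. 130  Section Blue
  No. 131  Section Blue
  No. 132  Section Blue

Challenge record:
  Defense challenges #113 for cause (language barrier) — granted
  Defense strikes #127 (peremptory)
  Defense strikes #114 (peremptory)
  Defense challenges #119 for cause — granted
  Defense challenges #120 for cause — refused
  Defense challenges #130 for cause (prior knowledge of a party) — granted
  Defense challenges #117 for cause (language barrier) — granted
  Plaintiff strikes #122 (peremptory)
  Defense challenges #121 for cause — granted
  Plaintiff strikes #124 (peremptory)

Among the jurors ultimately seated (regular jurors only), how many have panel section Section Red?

2

Removed: #113, #114, #117, #119, #121, #122, #124, #127, #130.
Seated jurors 1–8: #115, #116, #118, #120, #123, #125, #126, #128 (alternates #129 not counted).
Of those, in Section Red: #120, #128 → 2.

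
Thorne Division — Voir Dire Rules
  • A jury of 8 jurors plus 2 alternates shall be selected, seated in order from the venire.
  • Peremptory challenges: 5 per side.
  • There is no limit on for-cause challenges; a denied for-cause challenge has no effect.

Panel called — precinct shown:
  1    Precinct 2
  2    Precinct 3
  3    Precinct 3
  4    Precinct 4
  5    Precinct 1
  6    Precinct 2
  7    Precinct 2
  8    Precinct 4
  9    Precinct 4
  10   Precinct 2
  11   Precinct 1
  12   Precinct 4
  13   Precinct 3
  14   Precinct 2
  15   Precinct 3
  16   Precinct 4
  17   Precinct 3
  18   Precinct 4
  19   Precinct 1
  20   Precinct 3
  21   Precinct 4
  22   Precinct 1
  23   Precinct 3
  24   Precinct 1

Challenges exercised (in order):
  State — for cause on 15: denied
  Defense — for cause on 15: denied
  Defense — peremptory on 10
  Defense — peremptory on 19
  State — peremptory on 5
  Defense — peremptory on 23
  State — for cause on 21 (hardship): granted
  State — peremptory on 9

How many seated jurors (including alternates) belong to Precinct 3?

3

Removed: #5, #9, #10, #19, #21, #23.
Seated (10 incl. alternates): #1, #2, #3, #4, #6, #7, #8, #11, #12, #13.
Of those, in Precinct 3: #2, #3, #13 → 3.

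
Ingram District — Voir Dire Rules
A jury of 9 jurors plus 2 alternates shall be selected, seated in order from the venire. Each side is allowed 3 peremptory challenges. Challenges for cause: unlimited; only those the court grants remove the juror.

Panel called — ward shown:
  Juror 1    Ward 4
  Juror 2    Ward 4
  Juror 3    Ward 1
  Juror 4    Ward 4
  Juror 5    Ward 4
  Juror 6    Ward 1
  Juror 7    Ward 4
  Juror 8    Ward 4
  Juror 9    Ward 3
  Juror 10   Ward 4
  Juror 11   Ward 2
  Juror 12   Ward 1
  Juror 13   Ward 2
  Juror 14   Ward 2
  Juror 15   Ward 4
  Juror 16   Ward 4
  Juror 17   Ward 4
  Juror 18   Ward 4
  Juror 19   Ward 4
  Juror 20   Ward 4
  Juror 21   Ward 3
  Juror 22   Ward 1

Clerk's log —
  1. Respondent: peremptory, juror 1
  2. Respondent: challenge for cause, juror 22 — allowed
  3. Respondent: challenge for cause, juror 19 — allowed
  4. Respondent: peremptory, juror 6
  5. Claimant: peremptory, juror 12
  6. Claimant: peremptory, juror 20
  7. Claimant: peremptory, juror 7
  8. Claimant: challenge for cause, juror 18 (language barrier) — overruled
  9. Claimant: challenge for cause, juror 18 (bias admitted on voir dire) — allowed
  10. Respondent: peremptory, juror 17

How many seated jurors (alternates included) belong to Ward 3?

Removed: #1, #6, #7, #12, #17, #18, #19, #20, #22.
Seated (11 incl. alternates): #2, #3, #4, #5, #8, #9, #10, #11, #13, #14, #15.
Of those, in Ward 3: #9 → 1.

1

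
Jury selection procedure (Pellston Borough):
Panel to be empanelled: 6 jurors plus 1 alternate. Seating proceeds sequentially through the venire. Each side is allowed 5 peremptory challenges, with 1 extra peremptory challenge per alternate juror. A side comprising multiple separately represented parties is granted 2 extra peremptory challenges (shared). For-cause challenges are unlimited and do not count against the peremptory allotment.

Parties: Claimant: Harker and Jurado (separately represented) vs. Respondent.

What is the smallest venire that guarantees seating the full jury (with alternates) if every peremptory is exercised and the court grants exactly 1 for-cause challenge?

Seats to fill: 6 + 1 alternates = 7.
Peremptories — Claimant: 5 + 1×1 + 2 = 8; Respondent: 5 + 1×1 = 6; total 14.
For-cause removals: 1.
Minimum venire: 7 + 14 + 1 = 22.

22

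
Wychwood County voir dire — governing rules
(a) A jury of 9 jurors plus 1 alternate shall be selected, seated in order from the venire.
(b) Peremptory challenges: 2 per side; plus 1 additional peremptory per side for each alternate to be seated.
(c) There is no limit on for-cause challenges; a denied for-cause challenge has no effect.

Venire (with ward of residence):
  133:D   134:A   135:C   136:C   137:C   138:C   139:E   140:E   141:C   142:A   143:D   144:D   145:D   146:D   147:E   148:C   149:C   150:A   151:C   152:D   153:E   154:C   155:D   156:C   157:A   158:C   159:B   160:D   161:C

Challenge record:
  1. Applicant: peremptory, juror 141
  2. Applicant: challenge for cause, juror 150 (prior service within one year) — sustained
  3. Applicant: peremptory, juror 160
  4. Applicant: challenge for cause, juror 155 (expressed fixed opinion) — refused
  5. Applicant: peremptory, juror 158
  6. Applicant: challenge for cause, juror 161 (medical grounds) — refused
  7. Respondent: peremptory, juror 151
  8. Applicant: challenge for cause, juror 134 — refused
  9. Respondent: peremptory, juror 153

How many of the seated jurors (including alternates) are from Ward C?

Removed: #141, #150, #151, #153, #158, #160.
Seated (10 incl. alternates): #133, #134, #135, #136, #137, #138, #139, #140, #142, #143.
Of those, in Ward C: #135, #136, #137, #138 → 4.

4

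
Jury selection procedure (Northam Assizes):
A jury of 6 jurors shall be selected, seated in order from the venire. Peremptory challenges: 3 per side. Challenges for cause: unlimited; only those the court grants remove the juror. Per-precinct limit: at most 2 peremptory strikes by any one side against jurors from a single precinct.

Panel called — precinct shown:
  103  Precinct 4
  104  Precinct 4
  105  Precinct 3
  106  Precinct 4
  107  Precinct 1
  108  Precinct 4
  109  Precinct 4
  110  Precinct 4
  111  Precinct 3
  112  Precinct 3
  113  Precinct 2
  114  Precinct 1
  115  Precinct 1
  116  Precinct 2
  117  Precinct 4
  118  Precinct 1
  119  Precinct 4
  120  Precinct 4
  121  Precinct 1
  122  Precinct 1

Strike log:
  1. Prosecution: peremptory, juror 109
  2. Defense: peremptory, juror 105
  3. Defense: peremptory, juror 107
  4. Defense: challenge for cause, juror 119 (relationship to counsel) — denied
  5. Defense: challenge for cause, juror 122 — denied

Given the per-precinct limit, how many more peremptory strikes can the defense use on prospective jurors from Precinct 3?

Defense peremptories so far: #105, #107 — 2 of 3 used, 1 left overall.
Against Precinct 3: #105 — 1 used; per-precinct cap 2 leaves 1.
Binding limit: min(1, 1) = 1.

1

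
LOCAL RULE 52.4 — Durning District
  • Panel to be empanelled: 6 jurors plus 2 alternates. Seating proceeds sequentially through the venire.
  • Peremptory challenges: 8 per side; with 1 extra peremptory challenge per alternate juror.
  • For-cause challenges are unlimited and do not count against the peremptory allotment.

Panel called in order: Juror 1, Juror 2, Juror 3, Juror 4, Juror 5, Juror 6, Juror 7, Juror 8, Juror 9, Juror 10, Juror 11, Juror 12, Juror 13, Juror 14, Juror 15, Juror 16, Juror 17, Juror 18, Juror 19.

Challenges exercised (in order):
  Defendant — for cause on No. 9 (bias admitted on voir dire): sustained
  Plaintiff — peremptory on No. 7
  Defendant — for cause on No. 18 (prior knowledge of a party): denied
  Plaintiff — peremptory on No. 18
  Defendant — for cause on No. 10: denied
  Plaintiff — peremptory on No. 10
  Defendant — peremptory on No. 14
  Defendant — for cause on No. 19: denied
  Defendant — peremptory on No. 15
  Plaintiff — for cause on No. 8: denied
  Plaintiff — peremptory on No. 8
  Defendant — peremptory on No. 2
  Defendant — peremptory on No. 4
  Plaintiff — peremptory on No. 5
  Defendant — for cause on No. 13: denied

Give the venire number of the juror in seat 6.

Removed: #2, #4, #5, #7, #8, #9, #10, #14, #15, #18. (#13, #19 stay — for-cause denied.)
Seating in order: seats 1–6 → #1, #3, #6, #11, #12, #13; alternates → #16, #17.
So seat 6 is #13.

13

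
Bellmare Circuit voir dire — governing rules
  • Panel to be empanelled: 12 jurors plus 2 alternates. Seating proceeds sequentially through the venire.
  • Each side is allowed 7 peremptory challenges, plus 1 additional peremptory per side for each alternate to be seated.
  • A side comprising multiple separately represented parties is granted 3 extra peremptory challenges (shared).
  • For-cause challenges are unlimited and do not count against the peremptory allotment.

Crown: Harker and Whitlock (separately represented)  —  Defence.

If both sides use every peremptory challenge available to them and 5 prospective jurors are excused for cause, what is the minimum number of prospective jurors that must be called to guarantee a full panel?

Seats to fill: 12 + 2 alternates = 14.
Peremptories — Crown: 7 + 1×2 + 3 = 12; Defence: 7 + 1×2 = 9; total 21.
For-cause removals: 5.
Minimum venire: 14 + 21 + 5 = 40.

40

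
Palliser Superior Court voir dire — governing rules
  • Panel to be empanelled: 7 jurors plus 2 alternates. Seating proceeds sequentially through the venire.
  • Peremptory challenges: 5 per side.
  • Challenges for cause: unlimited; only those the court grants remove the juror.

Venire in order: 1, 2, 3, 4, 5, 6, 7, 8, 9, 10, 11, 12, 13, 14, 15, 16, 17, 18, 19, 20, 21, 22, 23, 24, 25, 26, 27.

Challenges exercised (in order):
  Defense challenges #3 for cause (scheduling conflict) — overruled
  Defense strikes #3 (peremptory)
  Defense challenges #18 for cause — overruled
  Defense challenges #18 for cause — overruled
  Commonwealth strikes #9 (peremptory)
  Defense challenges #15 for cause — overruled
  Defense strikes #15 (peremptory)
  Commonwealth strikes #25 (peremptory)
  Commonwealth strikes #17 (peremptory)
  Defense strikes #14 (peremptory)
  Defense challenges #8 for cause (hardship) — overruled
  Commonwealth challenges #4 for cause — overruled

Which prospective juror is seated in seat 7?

Removed: #3, #9, #14, #15, #17, #25. (#4, #8, #18 stay — for-cause denied.)
Seating in order: seats 1–7 → #1, #2, #4, #5, #6, #7, #8; alternates → #10, #11.
So seat 7 is #8.

8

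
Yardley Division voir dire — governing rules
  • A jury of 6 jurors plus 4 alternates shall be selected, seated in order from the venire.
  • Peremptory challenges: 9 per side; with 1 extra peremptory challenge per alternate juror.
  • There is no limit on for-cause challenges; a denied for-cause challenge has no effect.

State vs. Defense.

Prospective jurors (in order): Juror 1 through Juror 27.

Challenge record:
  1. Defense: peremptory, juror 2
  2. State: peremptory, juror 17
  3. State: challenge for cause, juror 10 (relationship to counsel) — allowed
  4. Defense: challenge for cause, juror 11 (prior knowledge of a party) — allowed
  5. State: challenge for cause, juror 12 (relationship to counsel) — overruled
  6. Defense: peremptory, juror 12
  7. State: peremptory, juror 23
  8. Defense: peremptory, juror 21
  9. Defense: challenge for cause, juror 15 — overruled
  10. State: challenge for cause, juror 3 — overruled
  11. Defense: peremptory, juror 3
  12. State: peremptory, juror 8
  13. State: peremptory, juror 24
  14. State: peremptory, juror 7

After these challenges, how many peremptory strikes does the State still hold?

State allotment: 9 base + 1 × 4 alternates = 13.
State peremptories used: #17, #23, #8, #24, #7 — 5 (for-cause on #10, #12, #3 don't count).
Remaining: 13 − 5 = 8.

8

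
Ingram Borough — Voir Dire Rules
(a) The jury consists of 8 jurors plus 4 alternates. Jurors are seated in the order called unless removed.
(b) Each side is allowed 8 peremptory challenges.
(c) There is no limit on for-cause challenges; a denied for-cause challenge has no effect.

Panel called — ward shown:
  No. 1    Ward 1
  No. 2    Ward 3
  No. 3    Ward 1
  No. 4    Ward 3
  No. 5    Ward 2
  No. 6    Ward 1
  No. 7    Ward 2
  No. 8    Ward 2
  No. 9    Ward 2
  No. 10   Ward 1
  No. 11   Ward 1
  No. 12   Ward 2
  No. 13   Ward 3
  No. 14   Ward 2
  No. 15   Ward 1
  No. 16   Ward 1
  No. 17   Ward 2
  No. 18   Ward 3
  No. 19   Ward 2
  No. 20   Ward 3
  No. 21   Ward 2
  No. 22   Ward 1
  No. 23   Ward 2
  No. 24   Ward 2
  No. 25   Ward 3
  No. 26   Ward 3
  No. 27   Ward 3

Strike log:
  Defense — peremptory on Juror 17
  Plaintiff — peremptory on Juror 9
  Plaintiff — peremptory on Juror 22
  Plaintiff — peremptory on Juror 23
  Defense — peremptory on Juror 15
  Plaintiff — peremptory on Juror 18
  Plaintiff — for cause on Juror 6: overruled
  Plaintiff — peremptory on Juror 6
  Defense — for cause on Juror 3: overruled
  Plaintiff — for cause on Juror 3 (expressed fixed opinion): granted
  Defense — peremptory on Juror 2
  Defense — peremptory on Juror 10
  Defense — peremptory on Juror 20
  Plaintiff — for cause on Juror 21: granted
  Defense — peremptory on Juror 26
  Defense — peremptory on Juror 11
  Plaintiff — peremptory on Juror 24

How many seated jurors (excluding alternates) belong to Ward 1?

1

Removed: #2, #3, #6, #9, #10, #11, #15, #17, #18, #20, #21, #22, #23, #24, #26.
Seated jurors 1–8: #1, #4, #5, #7, #8, #12, #13, #14 (alternates #16, #19, #25, #27 not counted).
Of those, in Ward 1: #1 → 1.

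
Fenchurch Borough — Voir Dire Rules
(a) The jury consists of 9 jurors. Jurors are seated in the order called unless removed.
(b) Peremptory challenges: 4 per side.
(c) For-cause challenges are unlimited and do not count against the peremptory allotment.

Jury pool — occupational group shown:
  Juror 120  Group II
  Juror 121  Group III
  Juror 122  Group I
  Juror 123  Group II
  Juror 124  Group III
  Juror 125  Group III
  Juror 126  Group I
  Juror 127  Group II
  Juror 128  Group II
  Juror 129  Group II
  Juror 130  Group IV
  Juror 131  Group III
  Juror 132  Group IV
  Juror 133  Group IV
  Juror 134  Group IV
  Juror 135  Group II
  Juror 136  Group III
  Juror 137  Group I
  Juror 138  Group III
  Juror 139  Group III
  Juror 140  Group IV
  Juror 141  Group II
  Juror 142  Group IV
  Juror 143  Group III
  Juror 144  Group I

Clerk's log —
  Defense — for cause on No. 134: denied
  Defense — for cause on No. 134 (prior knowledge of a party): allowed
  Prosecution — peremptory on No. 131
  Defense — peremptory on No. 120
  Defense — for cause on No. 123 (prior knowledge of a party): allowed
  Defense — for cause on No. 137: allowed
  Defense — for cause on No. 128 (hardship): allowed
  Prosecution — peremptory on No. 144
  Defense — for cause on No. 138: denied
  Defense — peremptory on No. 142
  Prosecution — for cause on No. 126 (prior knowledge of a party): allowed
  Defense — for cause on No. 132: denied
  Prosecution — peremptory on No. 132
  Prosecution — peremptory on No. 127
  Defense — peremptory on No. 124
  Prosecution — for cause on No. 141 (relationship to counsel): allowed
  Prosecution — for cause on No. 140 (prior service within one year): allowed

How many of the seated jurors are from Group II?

2

Removed: #120, #123, #124, #126, #127, #128, #131, #132, #134, #137, #140, #141, #142, #144.
Seated jurors 1–9: #121, #122, #125, #129, #130, #133, #135, #136, #138.
Of those, in Group II: #129, #135 → 2.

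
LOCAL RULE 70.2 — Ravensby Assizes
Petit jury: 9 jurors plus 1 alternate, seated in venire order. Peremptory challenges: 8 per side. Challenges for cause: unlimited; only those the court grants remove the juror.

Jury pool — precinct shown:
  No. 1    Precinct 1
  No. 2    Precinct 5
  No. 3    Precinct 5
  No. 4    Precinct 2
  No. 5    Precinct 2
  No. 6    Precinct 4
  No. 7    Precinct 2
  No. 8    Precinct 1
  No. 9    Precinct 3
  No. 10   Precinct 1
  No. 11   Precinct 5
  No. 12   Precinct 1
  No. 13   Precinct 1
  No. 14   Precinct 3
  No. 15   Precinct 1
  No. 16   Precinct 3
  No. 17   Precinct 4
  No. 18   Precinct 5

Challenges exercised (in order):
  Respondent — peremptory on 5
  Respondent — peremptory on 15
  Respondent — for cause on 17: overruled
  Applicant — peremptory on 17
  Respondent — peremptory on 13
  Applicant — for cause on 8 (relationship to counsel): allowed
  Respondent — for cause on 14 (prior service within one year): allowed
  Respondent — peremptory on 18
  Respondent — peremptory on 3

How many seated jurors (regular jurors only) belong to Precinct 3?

Removed: #3, #5, #8, #13, #14, #15, #17, #18.
Seated jurors 1–9: #1, #2, #4, #6, #7, #9, #10, #11, #12 (alternates #16 not counted).
Of those, in Precinct 3: #9 → 1.

1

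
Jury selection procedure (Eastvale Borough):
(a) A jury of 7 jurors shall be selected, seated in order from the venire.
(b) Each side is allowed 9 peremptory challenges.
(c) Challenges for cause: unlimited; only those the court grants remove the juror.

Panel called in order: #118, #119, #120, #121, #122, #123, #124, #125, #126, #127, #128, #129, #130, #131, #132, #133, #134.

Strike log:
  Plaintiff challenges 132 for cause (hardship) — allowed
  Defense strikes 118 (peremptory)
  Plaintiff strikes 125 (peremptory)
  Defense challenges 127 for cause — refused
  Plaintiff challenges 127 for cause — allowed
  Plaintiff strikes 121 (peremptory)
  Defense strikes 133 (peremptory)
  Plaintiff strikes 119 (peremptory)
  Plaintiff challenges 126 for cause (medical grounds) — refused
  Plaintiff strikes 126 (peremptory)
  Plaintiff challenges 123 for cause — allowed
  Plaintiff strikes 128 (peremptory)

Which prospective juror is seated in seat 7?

Removed: #118, #119, #121, #123, #125, #126, #127, #128, #132, #133.
Filling seats in venire order through position 7: #120, #122, #124, #129, #130, #131, #134.
So seat 7 is #134.

134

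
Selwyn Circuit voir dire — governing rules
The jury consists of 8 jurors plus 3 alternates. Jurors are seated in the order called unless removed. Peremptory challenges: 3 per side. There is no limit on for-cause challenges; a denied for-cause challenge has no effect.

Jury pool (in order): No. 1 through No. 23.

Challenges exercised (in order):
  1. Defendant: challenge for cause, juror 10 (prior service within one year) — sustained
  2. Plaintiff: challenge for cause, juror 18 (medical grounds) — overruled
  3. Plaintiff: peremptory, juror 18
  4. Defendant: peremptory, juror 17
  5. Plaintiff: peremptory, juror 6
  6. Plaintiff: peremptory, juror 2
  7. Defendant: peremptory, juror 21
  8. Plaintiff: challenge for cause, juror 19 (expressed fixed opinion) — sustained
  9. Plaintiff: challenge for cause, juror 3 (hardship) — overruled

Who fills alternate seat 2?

13

Removed: #2, #6, #10, #17, #18, #19, #21. (#3 stays — for-cause denied.)
Seating in order: seats 1–8 → #1, #3, #4, #5, #7, #8, #9, #11; alternates → #12, #13, #14.
So alternate 2 is #13.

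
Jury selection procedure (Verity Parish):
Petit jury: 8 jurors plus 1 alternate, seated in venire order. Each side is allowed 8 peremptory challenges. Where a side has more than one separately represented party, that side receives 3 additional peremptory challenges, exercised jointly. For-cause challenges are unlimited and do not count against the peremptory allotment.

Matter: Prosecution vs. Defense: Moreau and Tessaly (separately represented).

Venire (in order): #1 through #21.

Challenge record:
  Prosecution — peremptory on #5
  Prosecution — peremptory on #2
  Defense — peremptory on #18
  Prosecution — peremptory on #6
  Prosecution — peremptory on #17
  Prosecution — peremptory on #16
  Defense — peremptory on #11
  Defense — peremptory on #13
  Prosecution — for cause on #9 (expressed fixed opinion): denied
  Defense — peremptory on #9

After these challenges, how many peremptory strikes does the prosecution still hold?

Prosecution allotment: 8.
Prosecution peremptories used: #5, #2, #6, #17, #16 — 5 (the for-cause on #9 doesn't count).
Remaining: 8 − 5 = 3.

3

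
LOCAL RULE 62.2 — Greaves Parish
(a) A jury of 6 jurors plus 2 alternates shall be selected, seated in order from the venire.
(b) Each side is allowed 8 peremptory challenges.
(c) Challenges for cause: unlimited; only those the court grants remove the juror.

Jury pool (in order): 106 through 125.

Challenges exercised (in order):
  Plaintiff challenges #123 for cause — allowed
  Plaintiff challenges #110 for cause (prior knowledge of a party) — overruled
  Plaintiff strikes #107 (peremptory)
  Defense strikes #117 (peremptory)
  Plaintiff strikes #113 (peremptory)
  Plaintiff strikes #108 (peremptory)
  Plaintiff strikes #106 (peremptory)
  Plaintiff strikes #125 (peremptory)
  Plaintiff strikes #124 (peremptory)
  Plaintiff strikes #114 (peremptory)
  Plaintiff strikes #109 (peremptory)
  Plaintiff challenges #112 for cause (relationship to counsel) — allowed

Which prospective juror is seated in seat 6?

119

Removed: #106, #107, #108, #109, #112, #113, #114, #117, #123, #124, #125. (#110 stays — for-cause denied.)
Filling seats in venire order through position 6: #110, #111, #115, #116, #118, #119.
So seat 6 is #119.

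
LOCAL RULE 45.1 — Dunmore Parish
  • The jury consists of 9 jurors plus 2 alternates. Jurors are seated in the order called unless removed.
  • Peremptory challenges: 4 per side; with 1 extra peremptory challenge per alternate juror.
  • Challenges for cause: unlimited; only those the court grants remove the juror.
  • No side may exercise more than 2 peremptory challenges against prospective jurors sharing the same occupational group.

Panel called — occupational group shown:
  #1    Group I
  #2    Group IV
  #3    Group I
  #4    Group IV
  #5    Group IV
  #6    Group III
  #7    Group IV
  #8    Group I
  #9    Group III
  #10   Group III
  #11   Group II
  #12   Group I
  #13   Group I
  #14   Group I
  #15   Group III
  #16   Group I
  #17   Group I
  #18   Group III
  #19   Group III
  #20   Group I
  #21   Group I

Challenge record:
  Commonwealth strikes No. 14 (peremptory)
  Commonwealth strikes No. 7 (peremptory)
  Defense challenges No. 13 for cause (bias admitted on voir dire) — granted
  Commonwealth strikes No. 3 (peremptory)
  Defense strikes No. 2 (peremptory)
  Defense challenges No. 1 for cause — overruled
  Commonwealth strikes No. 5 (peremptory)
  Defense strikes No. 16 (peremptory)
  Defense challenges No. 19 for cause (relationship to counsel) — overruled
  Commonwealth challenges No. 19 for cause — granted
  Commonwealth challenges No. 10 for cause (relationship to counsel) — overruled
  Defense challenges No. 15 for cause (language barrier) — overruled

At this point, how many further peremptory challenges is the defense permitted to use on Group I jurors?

1

Defense peremptories so far: #2, #16 — 2 of 6 used, 4 left overall.
Against Group I: #16 — 1 used; per-group cap 2 leaves 1.
Binding limit: min(4, 1) = 1.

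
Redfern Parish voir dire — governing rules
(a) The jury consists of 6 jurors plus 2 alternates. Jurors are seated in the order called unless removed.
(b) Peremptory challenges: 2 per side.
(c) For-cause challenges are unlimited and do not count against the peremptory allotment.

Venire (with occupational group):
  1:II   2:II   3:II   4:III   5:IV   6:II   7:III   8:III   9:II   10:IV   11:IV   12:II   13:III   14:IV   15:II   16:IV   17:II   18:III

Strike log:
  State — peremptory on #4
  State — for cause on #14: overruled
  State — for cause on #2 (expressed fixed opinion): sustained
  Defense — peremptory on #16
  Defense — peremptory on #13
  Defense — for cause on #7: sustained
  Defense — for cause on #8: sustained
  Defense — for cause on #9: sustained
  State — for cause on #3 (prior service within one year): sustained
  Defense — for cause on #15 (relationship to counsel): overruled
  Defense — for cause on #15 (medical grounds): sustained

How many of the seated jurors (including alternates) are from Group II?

Removed: #2, #3, #4, #7, #8, #9, #13, #15, #16.
Seated (8 incl. alternates): #1, #5, #6, #10, #11, #12, #14, #17.
Of those, in Group II: #1, #6, #12, #17 → 4.

4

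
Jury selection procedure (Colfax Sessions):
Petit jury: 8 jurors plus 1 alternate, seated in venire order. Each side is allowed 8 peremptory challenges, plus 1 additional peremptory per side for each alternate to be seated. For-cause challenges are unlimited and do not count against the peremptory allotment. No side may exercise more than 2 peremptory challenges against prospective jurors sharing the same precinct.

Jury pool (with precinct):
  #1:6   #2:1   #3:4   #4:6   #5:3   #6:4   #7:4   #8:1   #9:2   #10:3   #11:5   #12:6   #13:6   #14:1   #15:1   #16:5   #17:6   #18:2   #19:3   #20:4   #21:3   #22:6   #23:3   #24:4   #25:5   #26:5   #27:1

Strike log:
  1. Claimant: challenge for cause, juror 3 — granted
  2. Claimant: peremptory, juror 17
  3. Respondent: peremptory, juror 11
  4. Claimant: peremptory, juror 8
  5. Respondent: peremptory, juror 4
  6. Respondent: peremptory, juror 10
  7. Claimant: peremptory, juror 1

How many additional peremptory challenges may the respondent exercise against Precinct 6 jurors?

1

Respondent peremptories so far: #11, #4, #10 — 3 of 9 used, 6 left overall.
Against Precinct 6: #4 — 1 used; per-precinct cap 2 leaves 1.
Binding limit: min(6, 1) = 1.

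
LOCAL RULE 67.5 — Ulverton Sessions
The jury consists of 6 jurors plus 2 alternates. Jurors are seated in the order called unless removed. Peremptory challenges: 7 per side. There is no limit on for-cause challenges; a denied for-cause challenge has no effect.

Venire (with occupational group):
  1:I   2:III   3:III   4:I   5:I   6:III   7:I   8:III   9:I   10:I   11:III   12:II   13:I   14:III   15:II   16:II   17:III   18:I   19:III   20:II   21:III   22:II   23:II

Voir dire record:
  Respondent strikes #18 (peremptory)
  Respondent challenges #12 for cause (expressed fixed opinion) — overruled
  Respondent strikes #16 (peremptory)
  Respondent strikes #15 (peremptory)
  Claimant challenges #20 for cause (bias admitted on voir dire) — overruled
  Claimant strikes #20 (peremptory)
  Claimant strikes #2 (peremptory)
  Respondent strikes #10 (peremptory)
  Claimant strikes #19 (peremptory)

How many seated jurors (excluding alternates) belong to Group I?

4

Removed: #2, #10, #15, #16, #18, #19, #20.
Seated jurors 1–6: #1, #3, #4, #5, #6, #7 (alternates #8, #9 not counted).
Of those, in Group I: #1, #4, #5, #7 → 4.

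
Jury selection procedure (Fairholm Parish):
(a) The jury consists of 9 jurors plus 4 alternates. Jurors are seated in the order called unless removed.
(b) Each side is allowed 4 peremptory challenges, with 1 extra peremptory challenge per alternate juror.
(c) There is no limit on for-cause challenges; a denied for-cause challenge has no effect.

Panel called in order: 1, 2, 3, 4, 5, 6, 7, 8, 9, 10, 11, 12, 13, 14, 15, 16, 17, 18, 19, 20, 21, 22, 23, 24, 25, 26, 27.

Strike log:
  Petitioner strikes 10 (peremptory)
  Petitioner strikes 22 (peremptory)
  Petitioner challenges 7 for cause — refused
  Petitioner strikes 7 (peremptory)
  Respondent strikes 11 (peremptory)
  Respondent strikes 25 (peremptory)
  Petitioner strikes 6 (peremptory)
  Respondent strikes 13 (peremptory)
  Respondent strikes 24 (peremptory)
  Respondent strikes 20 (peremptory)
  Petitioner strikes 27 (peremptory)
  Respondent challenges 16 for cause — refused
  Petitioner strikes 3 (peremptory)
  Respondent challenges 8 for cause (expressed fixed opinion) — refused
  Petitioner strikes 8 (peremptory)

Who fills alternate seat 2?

Removed: #3, #6, #7, #8, #10, #11, #13, #20, #22, #24, #25, #27. (#16 stays — for-cause denied.)
Filling seats in venire order through position 11: #1, #2, #4, #5, #9, #12, #14, #15, #16, #17, #18.
So alternate 2 is #18.

18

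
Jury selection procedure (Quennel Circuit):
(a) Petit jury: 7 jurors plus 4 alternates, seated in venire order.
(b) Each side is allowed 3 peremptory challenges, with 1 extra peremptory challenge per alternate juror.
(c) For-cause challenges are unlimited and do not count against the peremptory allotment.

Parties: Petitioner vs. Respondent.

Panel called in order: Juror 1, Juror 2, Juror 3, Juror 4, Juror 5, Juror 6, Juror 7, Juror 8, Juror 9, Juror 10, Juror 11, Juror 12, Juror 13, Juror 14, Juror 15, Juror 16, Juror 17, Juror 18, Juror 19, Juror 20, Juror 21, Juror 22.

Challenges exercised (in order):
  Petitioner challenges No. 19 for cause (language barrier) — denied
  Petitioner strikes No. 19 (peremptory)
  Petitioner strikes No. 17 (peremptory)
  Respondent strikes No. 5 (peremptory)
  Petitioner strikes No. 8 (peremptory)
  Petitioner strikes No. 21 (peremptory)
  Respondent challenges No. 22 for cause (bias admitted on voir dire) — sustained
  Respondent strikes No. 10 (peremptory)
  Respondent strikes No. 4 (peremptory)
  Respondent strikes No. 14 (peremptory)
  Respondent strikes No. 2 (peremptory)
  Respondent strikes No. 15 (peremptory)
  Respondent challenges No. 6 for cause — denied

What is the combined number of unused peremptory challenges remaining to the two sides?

4

Petitioner allotment: 3 base + 1 × 4 alternates = 7. Respondent allotment: 3 base + 1 × 4 alternates = 7.
Petitioner peremptories used: #19, #17, #8, #21 — 4 (the for-cause on #19 doesn't count).
Respondent peremptories used: #5, #10, #4, #14, #2, #15 — 6 (for-cause on #22, #6 don't count).
Remaining: (7 − 4) + (7 − 6) = 4.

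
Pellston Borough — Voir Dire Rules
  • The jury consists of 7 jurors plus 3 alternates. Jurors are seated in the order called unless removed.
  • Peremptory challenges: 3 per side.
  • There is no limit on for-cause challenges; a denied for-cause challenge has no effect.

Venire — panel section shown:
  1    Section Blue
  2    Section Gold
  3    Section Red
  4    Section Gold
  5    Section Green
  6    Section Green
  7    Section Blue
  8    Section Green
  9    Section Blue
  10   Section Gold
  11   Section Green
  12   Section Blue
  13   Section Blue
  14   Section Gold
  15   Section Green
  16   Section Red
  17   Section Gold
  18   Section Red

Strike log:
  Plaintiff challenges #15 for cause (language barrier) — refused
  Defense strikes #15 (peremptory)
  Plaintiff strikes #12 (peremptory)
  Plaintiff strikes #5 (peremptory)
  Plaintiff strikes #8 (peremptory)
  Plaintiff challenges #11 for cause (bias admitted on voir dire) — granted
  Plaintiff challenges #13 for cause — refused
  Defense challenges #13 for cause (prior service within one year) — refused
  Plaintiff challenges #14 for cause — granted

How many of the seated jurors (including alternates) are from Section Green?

Removed: #5, #8, #11, #12, #14, #15.
Seated (10 incl. alternates): #1, #2, #3, #4, #6, #7, #9, #10, #13, #16.
Of those, in Section Green: #6 → 1.

1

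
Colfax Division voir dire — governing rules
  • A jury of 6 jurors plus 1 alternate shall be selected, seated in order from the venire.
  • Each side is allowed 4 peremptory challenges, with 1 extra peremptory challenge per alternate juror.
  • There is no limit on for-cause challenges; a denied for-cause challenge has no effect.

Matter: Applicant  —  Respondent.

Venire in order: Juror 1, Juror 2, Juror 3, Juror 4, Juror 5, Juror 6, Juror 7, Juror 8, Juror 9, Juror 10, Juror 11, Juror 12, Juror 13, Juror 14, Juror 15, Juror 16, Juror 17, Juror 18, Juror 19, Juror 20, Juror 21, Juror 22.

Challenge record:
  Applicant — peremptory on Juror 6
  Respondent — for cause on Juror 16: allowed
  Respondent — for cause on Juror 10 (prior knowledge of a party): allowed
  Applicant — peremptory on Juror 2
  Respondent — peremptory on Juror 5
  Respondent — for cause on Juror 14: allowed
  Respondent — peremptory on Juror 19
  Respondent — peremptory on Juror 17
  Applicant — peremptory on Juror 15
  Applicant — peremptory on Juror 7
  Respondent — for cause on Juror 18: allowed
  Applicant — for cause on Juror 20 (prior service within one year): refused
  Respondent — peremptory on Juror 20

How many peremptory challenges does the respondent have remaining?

Respondent allotment: 4 base + 1 × 1 alternate = 5.
Respondent peremptories used: #5, #19, #17, #20 — 4 (for-cause on #16, #10, #14, #18 don't count).
Remaining: 5 − 4 = 1.

1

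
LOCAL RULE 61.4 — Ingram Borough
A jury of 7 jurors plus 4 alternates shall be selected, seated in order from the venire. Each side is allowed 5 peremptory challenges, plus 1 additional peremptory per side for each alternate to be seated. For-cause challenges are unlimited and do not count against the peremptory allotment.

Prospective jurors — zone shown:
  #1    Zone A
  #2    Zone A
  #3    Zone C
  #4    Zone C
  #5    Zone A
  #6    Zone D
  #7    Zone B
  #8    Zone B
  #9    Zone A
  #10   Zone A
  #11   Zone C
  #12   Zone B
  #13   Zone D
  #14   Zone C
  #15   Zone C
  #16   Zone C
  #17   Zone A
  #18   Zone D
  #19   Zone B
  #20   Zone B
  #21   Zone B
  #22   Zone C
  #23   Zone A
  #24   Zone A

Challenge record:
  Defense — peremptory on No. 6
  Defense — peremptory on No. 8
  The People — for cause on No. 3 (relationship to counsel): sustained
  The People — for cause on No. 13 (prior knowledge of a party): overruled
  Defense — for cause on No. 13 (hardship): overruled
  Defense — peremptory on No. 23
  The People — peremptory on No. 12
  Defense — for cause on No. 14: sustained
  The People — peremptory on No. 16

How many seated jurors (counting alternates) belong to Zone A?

6

Removed: #3, #6, #8, #12, #14, #16, #23.
Seated (11 incl. alternates): #1, #2, #4, #5, #7, #9, #10, #11, #13, #15, #17.
Of those, in Zone A: #1, #2, #5, #9, #10, #17 → 6.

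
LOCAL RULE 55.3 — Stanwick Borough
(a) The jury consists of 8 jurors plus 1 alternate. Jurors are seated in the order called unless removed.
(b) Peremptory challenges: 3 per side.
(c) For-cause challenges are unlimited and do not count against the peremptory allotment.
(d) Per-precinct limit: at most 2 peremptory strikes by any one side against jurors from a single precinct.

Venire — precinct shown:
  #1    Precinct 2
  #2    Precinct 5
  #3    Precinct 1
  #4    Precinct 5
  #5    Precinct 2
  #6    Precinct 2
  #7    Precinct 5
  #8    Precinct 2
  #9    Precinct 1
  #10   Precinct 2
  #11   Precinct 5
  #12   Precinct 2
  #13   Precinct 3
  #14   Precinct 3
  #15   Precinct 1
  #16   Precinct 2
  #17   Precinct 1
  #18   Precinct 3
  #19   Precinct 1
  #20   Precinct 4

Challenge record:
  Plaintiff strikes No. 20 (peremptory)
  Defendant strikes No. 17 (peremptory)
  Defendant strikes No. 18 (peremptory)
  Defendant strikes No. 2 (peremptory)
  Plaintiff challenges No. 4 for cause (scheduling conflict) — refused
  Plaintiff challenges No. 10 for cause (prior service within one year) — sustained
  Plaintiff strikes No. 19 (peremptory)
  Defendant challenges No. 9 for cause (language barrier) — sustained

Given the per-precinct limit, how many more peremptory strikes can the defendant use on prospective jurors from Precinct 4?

Defendant peremptories so far: #17, #18, #2 — 3 of 3 used, 0 left overall.
Against Precinct 4: none yet — per-precinct cap 2 leaves 2.
Binding limit: min(0, 2) = 0.

0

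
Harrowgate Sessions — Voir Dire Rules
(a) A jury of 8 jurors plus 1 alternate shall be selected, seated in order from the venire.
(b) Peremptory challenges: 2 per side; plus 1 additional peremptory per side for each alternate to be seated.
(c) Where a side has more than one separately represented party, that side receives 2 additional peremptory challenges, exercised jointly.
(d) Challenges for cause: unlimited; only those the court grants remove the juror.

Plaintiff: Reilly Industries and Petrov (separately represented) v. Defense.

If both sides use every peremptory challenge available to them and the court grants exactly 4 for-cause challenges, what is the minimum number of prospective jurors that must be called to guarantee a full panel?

Seats to fill: 8 + 1 alternates = 9.
Peremptories — Plaintiff: 2 + 1×1 + 2 = 5; Defense: 2 + 1×1 = 3; total 8.
For-cause removals: 4.
Minimum venire: 9 + 8 + 4 = 21.

21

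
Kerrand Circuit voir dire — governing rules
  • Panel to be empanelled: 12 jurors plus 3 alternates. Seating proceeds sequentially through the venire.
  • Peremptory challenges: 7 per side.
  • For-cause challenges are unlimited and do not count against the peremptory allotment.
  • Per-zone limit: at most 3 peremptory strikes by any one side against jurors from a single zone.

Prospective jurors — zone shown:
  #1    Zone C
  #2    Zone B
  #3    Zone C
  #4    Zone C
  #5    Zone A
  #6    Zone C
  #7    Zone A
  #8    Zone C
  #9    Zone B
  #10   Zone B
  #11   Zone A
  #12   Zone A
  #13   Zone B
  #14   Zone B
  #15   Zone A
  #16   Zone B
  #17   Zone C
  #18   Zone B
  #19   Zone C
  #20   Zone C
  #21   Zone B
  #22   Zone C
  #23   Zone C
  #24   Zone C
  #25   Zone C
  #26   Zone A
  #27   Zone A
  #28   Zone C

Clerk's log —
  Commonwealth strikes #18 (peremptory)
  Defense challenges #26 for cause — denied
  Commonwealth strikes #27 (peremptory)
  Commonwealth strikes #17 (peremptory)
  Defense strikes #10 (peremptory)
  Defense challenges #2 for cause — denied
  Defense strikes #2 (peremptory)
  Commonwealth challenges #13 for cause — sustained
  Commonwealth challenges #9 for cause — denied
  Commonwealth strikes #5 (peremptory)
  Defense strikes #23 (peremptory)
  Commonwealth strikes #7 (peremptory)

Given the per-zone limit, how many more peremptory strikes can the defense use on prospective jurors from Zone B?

1

Defense peremptories so far: #10, #2, #23 — 3 of 7 used, 4 left overall.
Against Zone B: #10, #2 — 2 used; per-zone cap 3 leaves 1.
Binding limit: min(4, 1) = 1.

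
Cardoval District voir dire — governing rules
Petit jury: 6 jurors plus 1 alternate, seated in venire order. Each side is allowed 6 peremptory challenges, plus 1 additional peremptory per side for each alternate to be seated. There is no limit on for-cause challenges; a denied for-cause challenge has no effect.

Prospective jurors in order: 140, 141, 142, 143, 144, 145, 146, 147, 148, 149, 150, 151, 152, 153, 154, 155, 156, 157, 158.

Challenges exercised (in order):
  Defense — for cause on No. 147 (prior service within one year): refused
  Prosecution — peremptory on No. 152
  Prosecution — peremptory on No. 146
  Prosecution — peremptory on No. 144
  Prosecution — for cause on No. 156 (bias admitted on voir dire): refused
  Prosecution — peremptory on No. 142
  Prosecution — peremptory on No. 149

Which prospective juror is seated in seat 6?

148

Removed: #142, #144, #146, #149, #152. (#147, #156 stay — for-cause denied.)
Seating in order: seats 1–6 → #140, #141, #143, #145, #147, #148; alternates → #150.
So seat 6 is #148.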